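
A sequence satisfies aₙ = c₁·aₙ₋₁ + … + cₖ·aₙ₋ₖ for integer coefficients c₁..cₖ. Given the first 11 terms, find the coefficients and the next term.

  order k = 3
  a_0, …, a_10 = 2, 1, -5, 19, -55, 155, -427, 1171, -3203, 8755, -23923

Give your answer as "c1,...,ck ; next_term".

-3,0,2 ; 65363

  a_3 = -3·-5 + 0·1 + 2·2 = 19
  a_4 = -3·19 + 0·-5 + 2·1 = -55
  a_5 = -3·-55 + 0·19 + 2·-5 = 155
  a_6 = -3·155 + 0·-55 + 2·19 = -427
  a_7 = -3·-427 + 0·155 + 2·-55 = 1171
  a_8 = -3·1171 + 0·-427 + 2·155 = -3203
  a_9 = -3·-3203 + 0·1171 + 2·-427 = 8755
  a_10 = -3·8755 + 0·-3203 + 2·1171 = -23923
  a_11 = -3·-23923 + 0·8755 + 2·-3203 = 65363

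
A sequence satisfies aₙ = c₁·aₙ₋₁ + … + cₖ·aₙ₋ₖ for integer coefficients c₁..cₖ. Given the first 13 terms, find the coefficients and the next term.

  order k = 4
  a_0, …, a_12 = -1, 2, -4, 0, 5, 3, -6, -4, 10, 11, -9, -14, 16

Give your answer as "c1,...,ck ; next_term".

1,-1,1,1 ; 32

  a_4 = 1·0 + -1·-4 + 1·2 + 1·-1 = 5
  a_5 = 1·5 + -1·0 + 1·-4 + 1·2 = 3
  a_6 = 1·3 + -1·5 + 1·0 + 1·-4 = -6
  a_7 = 1·-6 + -1·3 + 1·5 + 1·0 = -4
  a_8 = 1·-4 + -1·-6 + 1·3 + 1·5 = 10
  a_9 = 1·10 + -1·-4 + 1·-6 + 1·3 = 11
  a_10 = 1·11 + -1·10 + 1·-4 + 1·-6 = -9
  a_11 = 1·-9 + -1·11 + 1·10 + 1·-4 = -14
  a_12 = 1·-14 + -1·-9 + 1·11 + 1·10 = 16
  a_13 = 1·16 + -1·-14 + 1·-9 + 1·11 = 32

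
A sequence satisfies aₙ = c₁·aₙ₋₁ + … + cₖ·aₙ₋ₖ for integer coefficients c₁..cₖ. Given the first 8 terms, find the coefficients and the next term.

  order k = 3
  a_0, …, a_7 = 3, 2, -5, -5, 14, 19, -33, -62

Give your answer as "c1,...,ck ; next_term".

1,-3,2 ; 75

  a_3 = 1·-5 + -3·2 + 2·3 = -5
  a_4 = 1·-5 + -3·-5 + 2·2 = 14
  a_5 = 1·14 + -3·-5 + 2·-5 = 19
  a_6 = 1·19 + -3·14 + 2·-5 = -33
  a_7 = 1·-33 + -3·19 + 2·14 = -62
  a_8 = 1·-62 + -3·-33 + 2·19 = 75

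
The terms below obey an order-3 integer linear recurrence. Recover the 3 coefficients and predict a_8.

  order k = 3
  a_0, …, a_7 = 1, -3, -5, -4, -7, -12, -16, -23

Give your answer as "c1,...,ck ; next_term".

1,0,1 ; -35

  a_3 = 1·-5 + 0·-3 + 1·1 = -4
  a_4 = 1·-4 + 0·-5 + 1·-3 = -7
  a_5 = 1·-7 + 0·-4 + 1·-5 = -12
  a_6 = 1·-12 + 0·-7 + 1·-4 = -16
  a_7 = 1·-16 + 0·-12 + 1·-7 = -23
  a_8 = 1·-23 + 0·-16 + 1·-12 = -35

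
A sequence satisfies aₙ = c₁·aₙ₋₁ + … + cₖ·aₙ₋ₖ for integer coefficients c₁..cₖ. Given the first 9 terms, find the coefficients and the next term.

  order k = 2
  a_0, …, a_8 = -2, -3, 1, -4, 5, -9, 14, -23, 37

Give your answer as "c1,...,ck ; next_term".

  a_2 = -1·-3 + 1·-2 = 1
  a_3 = -1·1 + 1·-3 = -4
  a_4 = -1·-4 + 1·1 = 5
  a_5 = -1·5 + 1·-4 = -9
  a_6 = -1·-9 + 1·5 = 14
  a_7 = -1·14 + 1·-9 = -23
  a_8 = -1·-23 + 1·14 = 37
  a_9 = -1·37 + 1·-23 = -60

-1,1 ; -60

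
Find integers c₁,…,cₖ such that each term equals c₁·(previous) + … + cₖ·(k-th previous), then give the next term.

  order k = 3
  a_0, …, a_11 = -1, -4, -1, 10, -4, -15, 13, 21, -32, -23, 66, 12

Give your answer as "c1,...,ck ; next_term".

-1,-2,-1 ; -121

  a_3 = -1·-1 + -2·-4 + -1·-1 = 10
  a_4 = -1·10 + -2·-1 + -1·-4 = -4
  a_5 = -1·-4 + -2·10 + -1·-1 = -15
  a_6 = -1·-15 + -2·-4 + -1·10 = 13
  a_7 = -1·13 + -2·-15 + -1·-4 = 21
  a_8 = -1·21 + -2·13 + -1·-15 = -32
  a_9 = -1·-32 + -2·21 + -1·13 = -23
  a_10 = -1·-23 + -2·-32 + -1·21 = 66
  a_11 = -1·66 + -2·-23 + -1·-32 = 12
  a_12 = -1·12 + -2·66 + -1·-23 = -121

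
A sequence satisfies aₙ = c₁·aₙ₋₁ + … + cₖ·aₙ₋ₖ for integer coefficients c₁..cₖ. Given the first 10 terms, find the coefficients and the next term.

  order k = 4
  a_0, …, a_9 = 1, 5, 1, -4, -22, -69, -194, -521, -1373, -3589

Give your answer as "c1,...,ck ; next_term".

2,3,-3,-2 ; -9346

  a_4 = 2·-4 + 3·1 + -3·5 + -2·1 = -22
  a_5 = 2·-22 + 3·-4 + -3·1 + -2·5 = -69
  a_6 = 2·-69 + 3·-22 + -3·-4 + -2·1 = -194
  a_7 = 2·-194 + 3·-69 + -3·-22 + -2·-4 = -521
  a_8 = 2·-521 + 3·-194 + -3·-69 + -2·-22 = -1373
  a_9 = 2·-1373 + 3·-521 + -3·-194 + -2·-69 = -3589
  a_10 = 2·-3589 + 3·-1373 + -3·-521 + -2·-194 = -9346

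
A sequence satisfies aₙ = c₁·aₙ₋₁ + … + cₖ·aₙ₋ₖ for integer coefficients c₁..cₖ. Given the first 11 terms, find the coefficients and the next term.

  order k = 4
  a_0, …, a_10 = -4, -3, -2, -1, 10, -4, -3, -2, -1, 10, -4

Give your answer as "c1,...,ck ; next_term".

  a_4 = -1·-1 + -1·-2 + -1·-3 + -1·-4 = 10
  a_5 = -1·10 + -1·-1 + -1·-2 + -1·-3 = -4
  a_6 = -1·-4 + -1·10 + -1·-1 + -1·-2 = -3
  a_7 = -1·-3 + -1·-4 + -1·10 + -1·-1 = -2
  a_8 = -1·-2 + -1·-3 + -1·-4 + -1·10 = -1
  a_9 = -1·-1 + -1·-2 + -1·-3 + -1·-4 = 10
  a_10 = -1·10 + -1·-1 + -1·-2 + -1·-3 = -4
  a_11 = -1·-4 + -1·10 + -1·-1 + -1·-2 = -3

-1,-1,-1,-1 ; -3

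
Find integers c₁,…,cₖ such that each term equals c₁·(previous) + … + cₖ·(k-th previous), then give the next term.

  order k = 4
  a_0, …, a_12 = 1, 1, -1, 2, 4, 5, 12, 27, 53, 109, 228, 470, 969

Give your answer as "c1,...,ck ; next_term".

  a_4 = 1·2 + 1·-1 + 2·1 + 1·1 = 4
  a_5 = 1·4 + 1·2 + 2·-1 + 1·1 = 5
  a_6 = 1·5 + 1·4 + 2·2 + 1·-1 = 12
  a_7 = 1·12 + 1·5 + 2·4 + 1·2 = 27
  a_8 = 1·27 + 1·12 + 2·5 + 1·4 = 53
  a_9 = 1·53 + 1·27 + 2·12 + 1·5 = 109
  a_10 = 1·109 + 1·53 + 2·27 + 1·12 = 228
  a_11 = 1·228 + 1·109 + 2·53 + 1·27 = 470
  a_12 = 1·470 + 1·228 + 2·109 + 1·53 = 969
  a_13 = 1·969 + 1·470 + 2·228 + 1·109 = 2004

1,1,2,1 ; 2004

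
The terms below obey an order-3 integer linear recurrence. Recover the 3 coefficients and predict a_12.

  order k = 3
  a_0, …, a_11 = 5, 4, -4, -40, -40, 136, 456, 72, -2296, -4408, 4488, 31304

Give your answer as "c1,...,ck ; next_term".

  a_3 = 1·-4 + -4·4 + -4·5 = -40
  a_4 = 1·-40 + -4·-4 + -4·4 = -40
  a_5 = 1·-40 + -4·-40 + -4·-4 = 136
  a_6 = 1·136 + -4·-40 + -4·-40 = 456
  a_7 = 1·456 + -4·136 + -4·-40 = 72
  a_8 = 1·72 + -4·456 + -4·136 = -2296
  a_9 = 1·-2296 + -4·72 + -4·456 = -4408
  a_10 = 1·-4408 + -4·-2296 + -4·72 = 4488
  a_11 = 1·4488 + -4·-4408 + -4·-2296 = 31304
  a_12 = 1·31304 + -4·4488 + -4·-4408 = 30984

1,-4,-4 ; 30984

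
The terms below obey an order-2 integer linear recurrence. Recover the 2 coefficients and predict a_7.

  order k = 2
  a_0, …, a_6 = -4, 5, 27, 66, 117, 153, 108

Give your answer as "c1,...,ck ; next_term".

3,-3 ; -135

  a_2 = 3·5 + -3·-4 = 27
  a_3 = 3·27 + -3·5 = 66
  a_4 = 3·66 + -3·27 = 117
  a_5 = 3·117 + -3·66 = 153
  a_6 = 3·153 + -3·117 = 108
  a_7 = 3·108 + -3·153 = -135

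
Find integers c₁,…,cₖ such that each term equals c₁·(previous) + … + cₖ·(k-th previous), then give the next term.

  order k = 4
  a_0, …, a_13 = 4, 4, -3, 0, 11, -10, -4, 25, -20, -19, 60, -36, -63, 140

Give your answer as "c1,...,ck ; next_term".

-1,-1,1,1 ; -53

  a_4 = -1·0 + -1·-3 + 1·4 + 1·4 = 11
  a_5 = -1·11 + -1·0 + 1·-3 + 1·4 = -10
  a_6 = -1·-10 + -1·11 + 1·0 + 1·-3 = -4
  a_7 = -1·-4 + -1·-10 + 1·11 + 1·0 = 25
  a_8 = -1·25 + -1·-4 + 1·-10 + 1·11 = -20
  a_9 = -1·-20 + -1·25 + 1·-4 + 1·-10 = -19
  a_10 = -1·-19 + -1·-20 + 1·25 + 1·-4 = 60
  a_11 = -1·60 + -1·-19 + 1·-20 + 1·25 = -36
  a_12 = -1·-36 + -1·60 + 1·-19 + 1·-20 = -63
  a_13 = -1·-63 + -1·-36 + 1·60 + 1·-19 = 140
  a_14 = -1·140 + -1·-63 + 1·-36 + 1·60 = -53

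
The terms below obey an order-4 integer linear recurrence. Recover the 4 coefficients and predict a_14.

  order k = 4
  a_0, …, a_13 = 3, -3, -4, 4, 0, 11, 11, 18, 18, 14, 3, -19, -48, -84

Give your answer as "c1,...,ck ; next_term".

1,1,-1,-1 ; -116

  a_4 = 1·4 + 1·-4 + -1·-3 + -1·3 = 0
  a_5 = 1·0 + 1·4 + -1·-4 + -1·-3 = 11
  a_6 = 1·11 + 1·0 + -1·4 + -1·-4 = 11
  a_7 = 1·11 + 1·11 + -1·0 + -1·4 = 18
  a_8 = 1·18 + 1·11 + -1·11 + -1·0 = 18
  a_9 = 1·18 + 1·18 + -1·11 + -1·11 = 14
  a_10 = 1·14 + 1·18 + -1·18 + -1·11 = 3
  a_11 = 1·3 + 1·14 + -1·18 + -1·18 = -19
  a_12 = 1·-19 + 1·3 + -1·14 + -1·18 = -48
  a_13 = 1·-48 + 1·-19 + -1·3 + -1·14 = -84
  a_14 = 1·-84 + 1·-48 + -1·-19 + -1·3 = -116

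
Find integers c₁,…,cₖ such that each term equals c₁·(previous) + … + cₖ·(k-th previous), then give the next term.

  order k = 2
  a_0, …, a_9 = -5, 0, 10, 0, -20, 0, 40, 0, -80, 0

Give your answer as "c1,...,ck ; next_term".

0,-2 ; 160

  a_2 = 0·0 + -2·-5 = 10
  a_3 = 0·10 + -2·0 = 0
  a_4 = 0·0 + -2·10 = -20
  a_5 = 0·-20 + -2·0 = 0
  a_6 = 0·0 + -2·-20 = 40
  a_7 = 0·40 + -2·0 = 0
  a_8 = 0·0 + -2·40 = -80
  a_9 = 0·-80 + -2·0 = 0
  a_10 = 0·0 + -2·-80 = 160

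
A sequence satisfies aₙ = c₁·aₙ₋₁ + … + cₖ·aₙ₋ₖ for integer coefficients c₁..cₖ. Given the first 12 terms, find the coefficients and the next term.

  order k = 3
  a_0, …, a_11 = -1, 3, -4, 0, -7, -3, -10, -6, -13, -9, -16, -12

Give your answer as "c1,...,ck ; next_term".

1,1,-1 ; -19

  a_3 = 1·-4 + 1·3 + -1·-1 = 0
  a_4 = 1·0 + 1·-4 + -1·3 = -7
  a_5 = 1·-7 + 1·0 + -1·-4 = -3
  a_6 = 1·-3 + 1·-7 + -1·0 = -10
  a_7 = 1·-10 + 1·-3 + -1·-7 = -6
  a_8 = 1·-6 + 1·-10 + -1·-3 = -13
  a_9 = 1·-13 + 1·-6 + -1·-10 = -9
  a_10 = 1·-9 + 1·-13 + -1·-6 = -16
  a_11 = 1·-16 + 1·-9 + -1·-13 = -12
  a_12 = 1·-12 + 1·-16 + -1·-9 = -19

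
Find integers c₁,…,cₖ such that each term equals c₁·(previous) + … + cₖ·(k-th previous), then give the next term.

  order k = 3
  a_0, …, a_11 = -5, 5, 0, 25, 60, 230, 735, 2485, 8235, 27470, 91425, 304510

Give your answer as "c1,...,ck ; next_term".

3,2,-3 ; 1013970

  a_3 = 3·0 + 2·5 + -3·-5 = 25
  a_4 = 3·25 + 2·0 + -3·5 = 60
  a_5 = 3·60 + 2·25 + -3·0 = 230
  a_6 = 3·230 + 2·60 + -3·25 = 735
  a_7 = 3·735 + 2·230 + -3·60 = 2485
  a_8 = 3·2485 + 2·735 + -3·230 = 8235
  a_9 = 3·8235 + 2·2485 + -3·735 = 27470
  a_10 = 3·27470 + 2·8235 + -3·2485 = 91425
  a_11 = 3·91425 + 2·27470 + -3·8235 = 304510
  a_12 = 3·304510 + 2·91425 + -3·27470 = 1013970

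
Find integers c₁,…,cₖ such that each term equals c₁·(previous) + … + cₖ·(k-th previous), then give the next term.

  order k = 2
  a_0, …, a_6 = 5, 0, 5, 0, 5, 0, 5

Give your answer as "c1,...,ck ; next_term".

0,1 ; 0

  a_2 = 0·0 + 1·5 = 5
  a_3 = 0·5 + 1·0 = 0
  a_4 = 0·0 + 1·5 = 5
  a_5 = 0·5 + 1·0 = 0
  a_6 = 0·0 + 1·5 = 5
  a_7 = 0·5 + 1·0 = 0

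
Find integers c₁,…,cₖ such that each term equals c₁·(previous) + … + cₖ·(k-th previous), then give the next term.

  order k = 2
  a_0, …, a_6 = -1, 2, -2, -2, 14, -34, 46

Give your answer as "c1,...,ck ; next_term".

-3,-4 ; -2

  a_2 = -3·2 + -4·-1 = -2
  a_3 = -3·-2 + -4·2 = -2
  a_4 = -3·-2 + -4·-2 = 14
  a_5 = -3·14 + -4·-2 = -34
  a_6 = -3·-34 + -4·14 = 46
  a_7 = -3·46 + -4·-34 = -2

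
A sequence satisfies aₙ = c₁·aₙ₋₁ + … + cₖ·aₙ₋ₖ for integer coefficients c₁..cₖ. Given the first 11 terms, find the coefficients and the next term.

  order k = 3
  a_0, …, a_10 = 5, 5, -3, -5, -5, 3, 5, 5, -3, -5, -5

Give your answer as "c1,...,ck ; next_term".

  a_3 = 0·-3 + 0·5 + -1·5 = -5
  a_4 = 0·-5 + 0·-3 + -1·5 = -5
  a_5 = 0·-5 + 0·-5 + -1·-3 = 3
  a_6 = 0·3 + 0·-5 + -1·-5 = 5
  a_7 = 0·5 + 0·3 + -1·-5 = 5
  a_8 = 0·5 + 0·5 + -1·3 = -3
  a_9 = 0·-3 + 0·5 + -1·5 = -5
  a_10 = 0·-5 + 0·-3 + -1·5 = -5
  a_11 = 0·-5 + 0·-5 + -1·-3 = 3

0,0,-1 ; 3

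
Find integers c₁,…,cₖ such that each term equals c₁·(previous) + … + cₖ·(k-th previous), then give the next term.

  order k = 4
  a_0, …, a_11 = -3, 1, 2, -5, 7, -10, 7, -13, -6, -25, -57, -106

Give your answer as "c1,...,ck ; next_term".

1,3,0,-2 ; -265

  a_4 = 1·-5 + 3·2 + 0·1 + -2·-3 = 7
  a_5 = 1·7 + 3·-5 + 0·2 + -2·1 = -10
  a_6 = 1·-10 + 3·7 + 0·-5 + -2·2 = 7
  a_7 = 1·7 + 3·-10 + 0·7 + -2·-5 = -13
  a_8 = 1·-13 + 3·7 + 0·-10 + -2·7 = -6
  a_9 = 1·-6 + 3·-13 + 0·7 + -2·-10 = -25
  a_10 = 1·-25 + 3·-6 + 0·-13 + -2·7 = -57
  a_11 = 1·-57 + 3·-25 + 0·-6 + -2·-13 = -106
  a_12 = 1·-106 + 3·-57 + 0·-25 + -2·-6 = -265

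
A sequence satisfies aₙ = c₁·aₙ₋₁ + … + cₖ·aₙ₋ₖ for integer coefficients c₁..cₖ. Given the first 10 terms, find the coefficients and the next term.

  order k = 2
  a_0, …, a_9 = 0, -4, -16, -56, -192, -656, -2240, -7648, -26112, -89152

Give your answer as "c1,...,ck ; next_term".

4,-2 ; -304384

  a_2 = 4·-4 + -2·0 = -16
  a_3 = 4·-16 + -2·-4 = -56
  a_4 = 4·-56 + -2·-16 = -192
  a_5 = 4·-192 + -2·-56 = -656
  a_6 = 4·-656 + -2·-192 = -2240
  a_7 = 4·-2240 + -2·-656 = -7648
  a_8 = 4·-7648 + -2·-2240 = -26112
  a_9 = 4·-26112 + -2·-7648 = -89152
  a_10 = 4·-89152 + -2·-26112 = -304384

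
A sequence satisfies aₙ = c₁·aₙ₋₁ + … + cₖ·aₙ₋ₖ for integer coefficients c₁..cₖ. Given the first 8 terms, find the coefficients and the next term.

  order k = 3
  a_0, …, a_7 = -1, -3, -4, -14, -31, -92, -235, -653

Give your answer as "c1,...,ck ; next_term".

  a_3 = 2·-4 + 3·-3 + -3·-1 = -14
  a_4 = 2·-14 + 3·-4 + -3·-3 = -31
  a_5 = 2·-31 + 3·-14 + -3·-4 = -92
  a_6 = 2·-92 + 3·-31 + -3·-14 = -235
  a_7 = 2·-235 + 3·-92 + -3·-31 = -653
  a_8 = 2·-653 + 3·-235 + -3·-92 = -1735

2,3,-3 ; -1735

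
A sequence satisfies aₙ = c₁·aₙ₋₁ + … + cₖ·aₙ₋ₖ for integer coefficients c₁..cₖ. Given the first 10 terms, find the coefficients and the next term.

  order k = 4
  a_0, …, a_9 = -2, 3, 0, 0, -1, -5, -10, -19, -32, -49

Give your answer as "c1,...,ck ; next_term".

2,0,-1,-1 ; -69

  a_4 = 2·0 + 0·0 + -1·3 + -1·-2 = -1
  a_5 = 2·-1 + 0·0 + -1·0 + -1·3 = -5
  a_6 = 2·-5 + 0·-1 + -1·0 + -1·0 = -10
  a_7 = 2·-10 + 0·-5 + -1·-1 + -1·0 = -19
  a_8 = 2·-19 + 0·-10 + -1·-5 + -1·-1 = -32
  a_9 = 2·-32 + 0·-19 + -1·-10 + -1·-5 = -49
  a_10 = 2·-49 + 0·-32 + -1·-19 + -1·-10 = -69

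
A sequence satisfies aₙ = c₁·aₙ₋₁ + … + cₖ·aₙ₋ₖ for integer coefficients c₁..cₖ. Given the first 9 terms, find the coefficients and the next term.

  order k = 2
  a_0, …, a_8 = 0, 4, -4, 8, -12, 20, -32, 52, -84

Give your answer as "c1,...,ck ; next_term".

  a_2 = -1·4 + 1·0 = -4
  a_3 = -1·-4 + 1·4 = 8
  a_4 = -1·8 + 1·-4 = -12
  a_5 = -1·-12 + 1·8 = 20
  a_6 = -1·20 + 1·-12 = -32
  a_7 = -1·-32 + 1·20 = 52
  a_8 = -1·52 + 1·-32 = -84
  a_9 = -1·-84 + 1·52 = 136

-1,1 ; 136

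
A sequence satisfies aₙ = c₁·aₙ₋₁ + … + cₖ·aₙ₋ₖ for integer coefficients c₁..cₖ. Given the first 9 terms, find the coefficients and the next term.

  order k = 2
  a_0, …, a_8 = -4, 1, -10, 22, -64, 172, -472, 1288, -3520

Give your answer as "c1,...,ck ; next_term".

-2,2 ; 9616

  a_2 = -2·1 + 2·-4 = -10
  a_3 = -2·-10 + 2·1 = 22
  a_4 = -2·22 + 2·-10 = -64
  a_5 = -2·-64 + 2·22 = 172
  a_6 = -2·172 + 2·-64 = -472
  a_7 = -2·-472 + 2·172 = 1288
  a_8 = -2·1288 + 2·-472 = -3520
  a_9 = -2·-3520 + 2·1288 = 9616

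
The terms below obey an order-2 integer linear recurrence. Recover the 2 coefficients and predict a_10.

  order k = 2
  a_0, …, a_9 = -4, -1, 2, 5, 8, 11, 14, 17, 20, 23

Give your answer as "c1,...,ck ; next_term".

  a_2 = 2·-1 + -1·-4 = 2
  a_3 = 2·2 + -1·-1 = 5
  a_4 = 2·5 + -1·2 = 8
  a_5 = 2·8 + -1·5 = 11
  a_6 = 2·11 + -1·8 = 14
  a_7 = 2·14 + -1·11 = 17
  a_8 = 2·17 + -1·14 = 20
  a_9 = 2·20 + -1·17 = 23
  a_10 = 2·23 + -1·20 = 26

2,-1 ; 26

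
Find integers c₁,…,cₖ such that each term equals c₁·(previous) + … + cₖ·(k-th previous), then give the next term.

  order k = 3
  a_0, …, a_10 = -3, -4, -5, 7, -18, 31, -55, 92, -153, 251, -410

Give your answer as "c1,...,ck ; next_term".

-2,0,1 ; 667

  a_3 = -2·-5 + 0·-4 + 1·-3 = 7
  a_4 = -2·7 + 0·-5 + 1·-4 = -18
  a_5 = -2·-18 + 0·7 + 1·-5 = 31
  a_6 = -2·31 + 0·-18 + 1·7 = -55
  a_7 = -2·-55 + 0·31 + 1·-18 = 92
  a_8 = -2·92 + 0·-55 + 1·31 = -153
  a_9 = -2·-153 + 0·92 + 1·-55 = 251
  a_10 = -2·251 + 0·-153 + 1·92 = -410
  a_11 = -2·-410 + 0·251 + 1·-153 = 667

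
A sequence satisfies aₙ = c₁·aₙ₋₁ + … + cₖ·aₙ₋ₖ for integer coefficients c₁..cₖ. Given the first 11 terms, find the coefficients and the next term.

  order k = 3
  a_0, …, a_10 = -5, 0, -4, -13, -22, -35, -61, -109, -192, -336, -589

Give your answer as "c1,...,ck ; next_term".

2,-1,1 ; -1034

  a_3 = 2·-4 + -1·0 + 1·-5 = -13
  a_4 = 2·-13 + -1·-4 + 1·0 = -22
  a_5 = 2·-22 + -1·-13 + 1·-4 = -35
  a_6 = 2·-35 + -1·-22 + 1·-13 = -61
  a_7 = 2·-61 + -1·-35 + 1·-22 = -109
  a_8 = 2·-109 + -1·-61 + 1·-35 = -192
  a_9 = 2·-192 + -1·-109 + 1·-61 = -336
  a_10 = 2·-336 + -1·-192 + 1·-109 = -589
  a_11 = 2·-589 + -1·-336 + 1·-192 = -1034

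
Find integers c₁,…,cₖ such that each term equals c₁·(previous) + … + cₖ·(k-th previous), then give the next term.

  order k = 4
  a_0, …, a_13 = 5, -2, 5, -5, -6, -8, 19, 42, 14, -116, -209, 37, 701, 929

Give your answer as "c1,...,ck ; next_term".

1,-2,-2,1 ; -756

  a_4 = 1·-5 + -2·5 + -2·-2 + 1·5 = -6
  a_5 = 1·-6 + -2·-5 + -2·5 + 1·-2 = -8
  a_6 = 1·-8 + -2·-6 + -2·-5 + 1·5 = 19
  a_7 = 1·19 + -2·-8 + -2·-6 + 1·-5 = 42
  a_8 = 1·42 + -2·19 + -2·-8 + 1·-6 = 14
  a_9 = 1·14 + -2·42 + -2·19 + 1·-8 = -116
  a_10 = 1·-116 + -2·14 + -2·42 + 1·19 = -209
  a_11 = 1·-209 + -2·-116 + -2·14 + 1·42 = 37
  a_12 = 1·37 + -2·-209 + -2·-116 + 1·14 = 701
  a_13 = 1·701 + -2·37 + -2·-209 + 1·-116 = 929
  a_14 = 1·929 + -2·701 + -2·37 + 1·-209 = -756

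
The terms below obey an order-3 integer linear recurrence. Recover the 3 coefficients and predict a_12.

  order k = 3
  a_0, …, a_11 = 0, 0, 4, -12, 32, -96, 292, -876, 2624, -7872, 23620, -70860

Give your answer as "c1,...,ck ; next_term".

-3,-1,-3 ; 212576

  a_3 = -3·4 + -1·0 + -3·0 = -12
  a_4 = -3·-12 + -1·4 + -3·0 = 32
  a_5 = -3·32 + -1·-12 + -3·4 = -96
  a_6 = -3·-96 + -1·32 + -3·-12 = 292
  a_7 = -3·292 + -1·-96 + -3·32 = -876
  a_8 = -3·-876 + -1·292 + -3·-96 = 2624
  a_9 = -3·2624 + -1·-876 + -3·292 = -7872
  a_10 = -3·-7872 + -1·2624 + -3·-876 = 23620
  a_11 = -3·23620 + -1·-7872 + -3·2624 = -70860
  a_12 = -3·-70860 + -1·23620 + -3·-7872 = 212576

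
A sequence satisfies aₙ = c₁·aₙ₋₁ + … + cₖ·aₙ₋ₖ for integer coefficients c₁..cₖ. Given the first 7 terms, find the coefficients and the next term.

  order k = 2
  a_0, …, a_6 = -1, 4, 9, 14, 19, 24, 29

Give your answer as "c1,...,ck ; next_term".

  a_2 = 2·4 + -1·-1 = 9
  a_3 = 2·9 + -1·4 = 14
  a_4 = 2·14 + -1·9 = 19
  a_5 = 2·19 + -1·14 = 24
  a_6 = 2·24 + -1·19 = 29
  a_7 = 2·29 + -1·24 = 34

2,-1 ; 34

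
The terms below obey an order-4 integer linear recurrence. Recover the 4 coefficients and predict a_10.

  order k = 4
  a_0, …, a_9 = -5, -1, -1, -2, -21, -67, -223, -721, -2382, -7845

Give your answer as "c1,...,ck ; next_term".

  a_4 = 3·-2 + 1·-1 + -1·-1 + 3·-5 = -21
  a_5 = 3·-21 + 1·-2 + -1·-1 + 3·-1 = -67
  a_6 = 3·-67 + 1·-21 + -1·-2 + 3·-1 = -223
  a_7 = 3·-223 + 1·-67 + -1·-21 + 3·-2 = -721
  a_8 = 3·-721 + 1·-223 + -1·-67 + 3·-21 = -2382
  a_9 = 3·-2382 + 1·-721 + -1·-223 + 3·-67 = -7845
  a_10 = 3·-7845 + 1·-2382 + -1·-721 + 3·-223 = -25865

3,1,-1,3 ; -25865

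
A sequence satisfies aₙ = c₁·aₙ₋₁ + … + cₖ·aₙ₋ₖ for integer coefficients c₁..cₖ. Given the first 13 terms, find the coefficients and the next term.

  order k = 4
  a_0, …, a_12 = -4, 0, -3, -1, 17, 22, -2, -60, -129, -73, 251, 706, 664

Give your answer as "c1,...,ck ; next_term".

  a_4 = 1·-1 + -2·-3 + -1·0 + -3·-4 = 17
  a_5 = 1·17 + -2·-1 + -1·-3 + -3·0 = 22
  a_6 = 1·22 + -2·17 + -1·-1 + -3·-3 = -2
  a_7 = 1·-2 + -2·22 + -1·17 + -3·-1 = -60
  a_8 = 1·-60 + -2·-2 + -1·22 + -3·17 = -129
  a_9 = 1·-129 + -2·-60 + -1·-2 + -3·22 = -73
  a_10 = 1·-73 + -2·-129 + -1·-60 + -3·-2 = 251
  a_11 = 1·251 + -2·-73 + -1·-129 + -3·-60 = 706
  a_12 = 1·706 + -2·251 + -1·-73 + -3·-129 = 664
  a_13 = 1·664 + -2·706 + -1·251 + -3·-73 = -780

1,-2,-1,-3 ; -780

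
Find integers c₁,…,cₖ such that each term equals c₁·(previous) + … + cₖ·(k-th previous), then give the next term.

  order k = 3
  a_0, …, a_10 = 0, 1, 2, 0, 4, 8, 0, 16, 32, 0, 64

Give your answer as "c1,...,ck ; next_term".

0,0,4 ; 128

  a_3 = 0·2 + 0·1 + 4·0 = 0
  a_4 = 0·0 + 0·2 + 4·1 = 4
  a_5 = 0·4 + 0·0 + 4·2 = 8
  a_6 = 0·8 + 0·4 + 4·0 = 0
  a_7 = 0·0 + 0·8 + 4·4 = 16
  a_8 = 0·16 + 0·0 + 4·8 = 32
  a_9 = 0·32 + 0·16 + 4·0 = 0
  a_10 = 0·0 + 0·32 + 4·16 = 64
  a_11 = 0·64 + 0·0 + 4·32 = 128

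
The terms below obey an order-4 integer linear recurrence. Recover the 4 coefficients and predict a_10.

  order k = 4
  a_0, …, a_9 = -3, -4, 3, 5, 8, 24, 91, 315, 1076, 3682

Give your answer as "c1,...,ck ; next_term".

3,1,1,2 ; 12619

  a_4 = 3·5 + 1·3 + 1·-4 + 2·-3 = 8
  a_5 = 3·8 + 1·5 + 1·3 + 2·-4 = 24
  a_6 = 3·24 + 1·8 + 1·5 + 2·3 = 91
  a_7 = 3·91 + 1·24 + 1·8 + 2·5 = 315
  a_8 = 3·315 + 1·91 + 1·24 + 2·8 = 1076
  a_9 = 3·1076 + 1·315 + 1·91 + 2·24 = 3682
  a_10 = 3·3682 + 1·1076 + 1·315 + 2·91 = 12619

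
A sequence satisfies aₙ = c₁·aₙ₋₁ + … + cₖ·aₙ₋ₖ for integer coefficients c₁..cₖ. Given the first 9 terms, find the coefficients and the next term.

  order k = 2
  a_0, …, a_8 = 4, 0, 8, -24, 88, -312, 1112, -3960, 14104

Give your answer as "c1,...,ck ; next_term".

-3,2 ; -50232

  a_2 = -3·0 + 2·4 = 8
  a_3 = -3·8 + 2·0 = -24
  a_4 = -3·-24 + 2·8 = 88
  a_5 = -3·88 + 2·-24 = -312
  a_6 = -3·-312 + 2·88 = 1112
  a_7 = -3·1112 + 2·-312 = -3960
  a_8 = -3·-3960 + 2·1112 = 14104
  a_9 = -3·14104 + 2·-3960 = -50232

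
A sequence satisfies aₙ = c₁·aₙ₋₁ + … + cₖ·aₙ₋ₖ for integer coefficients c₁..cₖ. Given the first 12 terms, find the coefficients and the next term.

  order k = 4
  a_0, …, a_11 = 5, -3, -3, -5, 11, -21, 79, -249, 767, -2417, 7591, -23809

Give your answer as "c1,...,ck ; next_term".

  a_4 = -3·-5 + 0·-3 + -2·-3 + -2·5 = 11
  a_5 = -3·11 + 0·-5 + -2·-3 + -2·-3 = -21
  a_6 = -3·-21 + 0·11 + -2·-5 + -2·-3 = 79
  a_7 = -3·79 + 0·-21 + -2·11 + -2·-5 = -249
  a_8 = -3·-249 + 0·79 + -2·-21 + -2·11 = 767
  a_9 = -3·767 + 0·-249 + -2·79 + -2·-21 = -2417
  a_10 = -3·-2417 + 0·767 + -2·-249 + -2·79 = 7591
  a_11 = -3·7591 + 0·-2417 + -2·767 + -2·-249 = -23809
  a_12 = -3·-23809 + 0·7591 + -2·-2417 + -2·767 = 74727

-3,0,-2,-2 ; 74727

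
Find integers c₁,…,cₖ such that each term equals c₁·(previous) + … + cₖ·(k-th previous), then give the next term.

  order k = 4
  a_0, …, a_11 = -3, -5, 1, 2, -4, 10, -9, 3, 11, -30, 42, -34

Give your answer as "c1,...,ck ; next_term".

-1,0,1,-1 ; -7

  a_4 = -1·2 + 0·1 + 1·-5 + -1·-3 = -4
  a_5 = -1·-4 + 0·2 + 1·1 + -1·-5 = 10
  a_6 = -1·10 + 0·-4 + 1·2 + -1·1 = -9
  a_7 = -1·-9 + 0·10 + 1·-4 + -1·2 = 3
  a_8 = -1·3 + 0·-9 + 1·10 + -1·-4 = 11
  a_9 = -1·11 + 0·3 + 1·-9 + -1·10 = -30
  a_10 = -1·-30 + 0·11 + 1·3 + -1·-9 = 42
  a_11 = -1·42 + 0·-30 + 1·11 + -1·3 = -34
  a_12 = -1·-34 + 0·42 + 1·-30 + -1·11 = -7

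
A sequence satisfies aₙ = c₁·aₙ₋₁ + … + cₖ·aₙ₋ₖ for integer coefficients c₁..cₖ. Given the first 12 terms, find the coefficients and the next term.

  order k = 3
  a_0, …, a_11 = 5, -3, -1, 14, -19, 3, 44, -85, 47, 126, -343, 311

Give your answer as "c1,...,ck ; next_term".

  a_3 = -1·-1 + -1·-3 + 2·5 = 14
  a_4 = -1·14 + -1·-1 + 2·-3 = -19
  a_5 = -1·-19 + -1·14 + 2·-1 = 3
  a_6 = -1·3 + -1·-19 + 2·14 = 44
  a_7 = -1·44 + -1·3 + 2·-19 = -85
  a_8 = -1·-85 + -1·44 + 2·3 = 47
  a_9 = -1·47 + -1·-85 + 2·44 = 126
  a_10 = -1·126 + -1·47 + 2·-85 = -343
  a_11 = -1·-343 + -1·126 + 2·47 = 311
  a_12 = -1·311 + -1·-343 + 2·126 = 284

-1,-1,2 ; 284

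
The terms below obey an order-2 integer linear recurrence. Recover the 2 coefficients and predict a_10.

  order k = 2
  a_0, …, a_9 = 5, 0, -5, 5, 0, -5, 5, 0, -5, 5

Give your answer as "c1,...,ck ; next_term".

-1,-1 ; 0

  a_2 = -1·0 + -1·5 = -5
  a_3 = -1·-5 + -1·0 = 5
  a_4 = -1·5 + -1·-5 = 0
  a_5 = -1·0 + -1·5 = -5
  a_6 = -1·-5 + -1·0 = 5
  a_7 = -1·5 + -1·-5 = 0
  a_8 = -1·0 + -1·5 = -5
  a_9 = -1·-5 + -1·0 = 5
  a_10 = -1·5 + -1·-5 = 0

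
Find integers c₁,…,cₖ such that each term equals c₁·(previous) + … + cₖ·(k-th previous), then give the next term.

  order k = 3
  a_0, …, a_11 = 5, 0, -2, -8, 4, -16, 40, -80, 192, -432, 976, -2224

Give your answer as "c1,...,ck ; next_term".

  a_3 = -1·-2 + 2·0 + -2·5 = -8
  a_4 = -1·-8 + 2·-2 + -2·0 = 4
  a_5 = -1·4 + 2·-8 + -2·-2 = -16
  a_6 = -1·-16 + 2·4 + -2·-8 = 40
  a_7 = -1·40 + 2·-16 + -2·4 = -80
  a_8 = -1·-80 + 2·40 + -2·-16 = 192
  a_9 = -1·192 + 2·-80 + -2·40 = -432
  a_10 = -1·-432 + 2·192 + -2·-80 = 976
  a_11 = -1·976 + 2·-432 + -2·192 = -2224
  a_12 = -1·-2224 + 2·976 + -2·-432 = 5040

-1,2,-2 ; 5040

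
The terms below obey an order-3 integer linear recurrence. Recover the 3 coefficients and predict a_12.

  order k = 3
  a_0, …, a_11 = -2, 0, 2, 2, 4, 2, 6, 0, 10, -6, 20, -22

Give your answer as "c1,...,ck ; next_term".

0,2,-1 ; 46

  a_3 = 0·2 + 2·0 + -1·-2 = 2
  a_4 = 0·2 + 2·2 + -1·0 = 4
  a_5 = 0·4 + 2·2 + -1·2 = 2
  a_6 = 0·2 + 2·4 + -1·2 = 6
  a_7 = 0·6 + 2·2 + -1·4 = 0
  a_8 = 0·0 + 2·6 + -1·2 = 10
  a_9 = 0·10 + 2·0 + -1·6 = -6
  a_10 = 0·-6 + 2·10 + -1·0 = 20
  a_11 = 0·20 + 2·-6 + -1·10 = -22
  a_12 = 0·-22 + 2·20 + -1·-6 = 46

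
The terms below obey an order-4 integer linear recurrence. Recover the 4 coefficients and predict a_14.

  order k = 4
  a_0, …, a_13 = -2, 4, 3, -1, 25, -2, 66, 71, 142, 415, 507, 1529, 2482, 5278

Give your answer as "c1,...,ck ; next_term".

0,3,3,-2 ; 11019

  a_4 = 0·-1 + 3·3 + 3·4 + -2·-2 = 25
  a_5 = 0·25 + 3·-1 + 3·3 + -2·4 = -2
  a_6 = 0·-2 + 3·25 + 3·-1 + -2·3 = 66
  a_7 = 0·66 + 3·-2 + 3·25 + -2·-1 = 71
  a_8 = 0·71 + 3·66 + 3·-2 + -2·25 = 142
  a_9 = 0·142 + 3·71 + 3·66 + -2·-2 = 415
  a_10 = 0·415 + 3·142 + 3·71 + -2·66 = 507
  a_11 = 0·507 + 3·415 + 3·142 + -2·71 = 1529
  a_12 = 0·1529 + 3·507 + 3·415 + -2·142 = 2482
  a_13 = 0·2482 + 3·1529 + 3·507 + -2·415 = 5278
  a_14 = 0·5278 + 3·2482 + 3·1529 + -2·507 = 11019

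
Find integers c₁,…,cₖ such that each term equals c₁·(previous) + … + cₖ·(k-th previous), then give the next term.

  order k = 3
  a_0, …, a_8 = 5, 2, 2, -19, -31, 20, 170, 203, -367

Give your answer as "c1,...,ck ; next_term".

  a_3 = 1·2 + -3·2 + -3·5 = -19
  a_4 = 1·-19 + -3·2 + -3·2 = -31
  a_5 = 1·-31 + -3·-19 + -3·2 = 20
  a_6 = 1·20 + -3·-31 + -3·-19 = 170
  a_7 = 1·170 + -3·20 + -3·-31 = 203
  a_8 = 1·203 + -3·170 + -3·20 = -367
  a_9 = 1·-367 + -3·203 + -3·170 = -1486

1,-3,-3 ; -1486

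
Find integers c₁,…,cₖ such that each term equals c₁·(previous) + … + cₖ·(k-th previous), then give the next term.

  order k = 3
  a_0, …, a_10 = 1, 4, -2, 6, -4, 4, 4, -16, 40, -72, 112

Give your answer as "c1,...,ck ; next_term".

-2,0,2 ; -144

  a_3 = -2·-2 + 0·4 + 2·1 = 6
  a_4 = -2·6 + 0·-2 + 2·4 = -4
  a_5 = -2·-4 + 0·6 + 2·-2 = 4
  a_6 = -2·4 + 0·-4 + 2·6 = 4
  a_7 = -2·4 + 0·4 + 2·-4 = -16
  a_8 = -2·-16 + 0·4 + 2·4 = 40
  a_9 = -2·40 + 0·-16 + 2·4 = -72
  a_10 = -2·-72 + 0·40 + 2·-16 = 112
  a_11 = -2·112 + 0·-72 + 2·40 = -144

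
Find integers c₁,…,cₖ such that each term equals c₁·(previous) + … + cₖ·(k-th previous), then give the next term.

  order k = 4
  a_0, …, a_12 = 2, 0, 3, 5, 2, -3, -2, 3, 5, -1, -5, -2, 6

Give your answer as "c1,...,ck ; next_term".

  a_4 = 0·5 + 0·3 + -1·0 + 1·2 = 2
  a_5 = 0·2 + 0·5 + -1·3 + 1·0 = -3
  a_6 = 0·-3 + 0·2 + -1·5 + 1·3 = -2
  a_7 = 0·-2 + 0·-3 + -1·2 + 1·5 = 3
  a_8 = 0·3 + 0·-2 + -1·-3 + 1·2 = 5
  a_9 = 0·5 + 0·3 + -1·-2 + 1·-3 = -1
  a_10 = 0·-1 + 0·5 + -1·3 + 1·-2 = -5
  a_11 = 0·-5 + 0·-1 + -1·5 + 1·3 = -2
  a_12 = 0·-2 + 0·-5 + -1·-1 + 1·5 = 6
  a_13 = 0·6 + 0·-2 + -1·-5 + 1·-1 = 4

0,0,-1,1 ; 4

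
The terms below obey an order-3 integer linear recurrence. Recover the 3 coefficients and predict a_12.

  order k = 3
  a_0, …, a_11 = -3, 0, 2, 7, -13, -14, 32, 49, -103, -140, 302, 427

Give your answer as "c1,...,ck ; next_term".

  a_3 = -1·2 + -3·0 + -3·-3 = 7
  a_4 = -1·7 + -3·2 + -3·0 = -13
  a_5 = -1·-13 + -3·7 + -3·2 = -14
  a_6 = -1·-14 + -3·-13 + -3·7 = 32
  a_7 = -1·32 + -3·-14 + -3·-13 = 49
  a_8 = -1·49 + -3·32 + -3·-14 = -103
  a_9 = -1·-103 + -3·49 + -3·32 = -140
  a_10 = -1·-140 + -3·-103 + -3·49 = 302
  a_11 = -1·302 + -3·-140 + -3·-103 = 427
  a_12 = -1·427 + -3·302 + -3·-140 = -913

-1,-3,-3 ; -913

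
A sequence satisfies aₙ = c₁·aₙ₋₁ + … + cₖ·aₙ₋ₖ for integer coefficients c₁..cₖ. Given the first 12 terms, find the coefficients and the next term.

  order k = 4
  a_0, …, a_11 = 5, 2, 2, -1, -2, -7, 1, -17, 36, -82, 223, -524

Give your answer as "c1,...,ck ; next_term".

  a_4 = -1·-1 + 3·2 + -2·2 + -1·5 = -2
  a_5 = -1·-2 + 3·-1 + -2·2 + -1·2 = -7
  a_6 = -1·-7 + 3·-2 + -2·-1 + -1·2 = 1
  a_7 = -1·1 + 3·-7 + -2·-2 + -1·-1 = -17
  a_8 = -1·-17 + 3·1 + -2·-7 + -1·-2 = 36
  a_9 = -1·36 + 3·-17 + -2·1 + -1·-7 = -82
  a_10 = -1·-82 + 3·36 + -2·-17 + -1·1 = 223
  a_11 = -1·223 + 3·-82 + -2·36 + -1·-17 = -524
  a_12 = -1·-524 + 3·223 + -2·-82 + -1·36 = 1321

-1,3,-2,-1 ; 1321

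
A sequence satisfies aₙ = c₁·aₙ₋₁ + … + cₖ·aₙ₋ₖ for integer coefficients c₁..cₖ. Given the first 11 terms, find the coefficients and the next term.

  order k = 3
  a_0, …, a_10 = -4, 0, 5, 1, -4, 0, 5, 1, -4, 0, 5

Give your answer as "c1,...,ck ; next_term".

  a_3 = 1·5 + -1·0 + 1·-4 = 1
  a_4 = 1·1 + -1·5 + 1·0 = -4
  a_5 = 1·-4 + -1·1 + 1·5 = 0
  a_6 = 1·0 + -1·-4 + 1·1 = 5
  a_7 = 1·5 + -1·0 + 1·-4 = 1
  a_8 = 1·1 + -1·5 + 1·0 = -4
  a_9 = 1·-4 + -1·1 + 1·5 = 0
  a_10 = 1·0 + -1·-4 + 1·1 = 5
  a_11 = 1·5 + -1·0 + 1·-4 = 1

1,-1,1 ; 1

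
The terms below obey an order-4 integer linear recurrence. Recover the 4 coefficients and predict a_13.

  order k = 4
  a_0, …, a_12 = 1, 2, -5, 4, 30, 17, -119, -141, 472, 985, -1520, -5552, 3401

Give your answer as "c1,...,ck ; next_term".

  a_4 = 1·4 + -4·-5 + 1·2 + 4·1 = 30
  a_5 = 1·30 + -4·4 + 1·-5 + 4·2 = 17
  a_6 = 1·17 + -4·30 + 1·4 + 4·-5 = -119
  a_7 = 1·-119 + -4·17 + 1·30 + 4·4 = -141
  a_8 = 1·-141 + -4·-119 + 1·17 + 4·30 = 472
  a_9 = 1·472 + -4·-141 + 1·-119 + 4·17 = 985
  a_10 = 1·985 + -4·472 + 1·-141 + 4·-119 = -1520
  a_11 = 1·-1520 + -4·985 + 1·472 + 4·-141 = -5552
  a_12 = 1·-5552 + -4·-1520 + 1·985 + 4·472 = 3401
  a_13 = 1·3401 + -4·-5552 + 1·-1520 + 4·985 = 28029

1,-4,1,4 ; 28029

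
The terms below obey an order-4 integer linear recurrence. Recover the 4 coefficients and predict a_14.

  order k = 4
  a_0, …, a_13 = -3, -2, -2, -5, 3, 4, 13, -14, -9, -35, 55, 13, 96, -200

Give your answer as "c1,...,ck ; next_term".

  a_4 = 0·-5 + 0·-2 + -3·-2 + 1·-3 = 3
  a_5 = 0·3 + 0·-5 + -3·-2 + 1·-2 = 4
  a_6 = 0·4 + 0·3 + -3·-5 + 1·-2 = 13
  a_7 = 0·13 + 0·4 + -3·3 + 1·-5 = -14
  a_8 = 0·-14 + 0·13 + -3·4 + 1·3 = -9
  a_9 = 0·-9 + 0·-14 + -3·13 + 1·4 = -35
  a_10 = 0·-35 + 0·-9 + -3·-14 + 1·13 = 55
  a_11 = 0·55 + 0·-35 + -3·-9 + 1·-14 = 13
  a_12 = 0·13 + 0·55 + -3·-35 + 1·-9 = 96
  a_13 = 0·96 + 0·13 + -3·55 + 1·-35 = -200
  a_14 = 0·-200 + 0·96 + -3·13 + 1·55 = 16

0,0,-3,1 ; 16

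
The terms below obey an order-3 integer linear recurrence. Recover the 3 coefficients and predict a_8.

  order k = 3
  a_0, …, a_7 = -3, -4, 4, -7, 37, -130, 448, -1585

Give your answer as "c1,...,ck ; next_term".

  a_3 = -3·4 + 1·-4 + -3·-3 = -7
  a_4 = -3·-7 + 1·4 + -3·-4 = 37
  a_5 = -3·37 + 1·-7 + -3·4 = -130
  a_6 = -3·-130 + 1·37 + -3·-7 = 448
  a_7 = -3·448 + 1·-130 + -3·37 = -1585
  a_8 = -3·-1585 + 1·448 + -3·-130 = 5593

-3,1,-3 ; 5593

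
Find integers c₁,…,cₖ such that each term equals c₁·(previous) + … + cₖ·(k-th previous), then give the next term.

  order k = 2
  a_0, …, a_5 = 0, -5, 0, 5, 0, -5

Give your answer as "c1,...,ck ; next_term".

  a_2 = 0·-5 + -1·0 = 0
  a_3 = 0·0 + -1·-5 = 5
  a_4 = 0·5 + -1·0 = 0
  a_5 = 0·0 + -1·5 = -5
  a_6 = 0·-5 + -1·0 = 0

0,-1 ; 0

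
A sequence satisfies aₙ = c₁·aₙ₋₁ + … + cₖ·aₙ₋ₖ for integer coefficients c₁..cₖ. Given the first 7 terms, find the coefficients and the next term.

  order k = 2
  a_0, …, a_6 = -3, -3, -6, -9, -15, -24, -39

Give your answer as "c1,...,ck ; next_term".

1,1 ; -63

  a_2 = 1·-3 + 1·-3 = -6
  a_3 = 1·-6 + 1·-3 = -9
  a_4 = 1·-9 + 1·-6 = -15
  a_5 = 1·-15 + 1·-9 = -24
  a_6 = 1·-24 + 1·-15 = -39
  a_7 = 1·-39 + 1·-24 = -63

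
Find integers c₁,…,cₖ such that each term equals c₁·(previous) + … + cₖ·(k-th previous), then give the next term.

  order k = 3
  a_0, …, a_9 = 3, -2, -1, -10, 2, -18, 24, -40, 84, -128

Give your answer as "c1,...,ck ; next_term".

  a_3 = 0·-1 + 2·-2 + -2·3 = -10
  a_4 = 0·-10 + 2·-1 + -2·-2 = 2
  a_5 = 0·2 + 2·-10 + -2·-1 = -18
  a_6 = 0·-18 + 2·2 + -2·-10 = 24
  a_7 = 0·24 + 2·-18 + -2·2 = -40
  a_8 = 0·-40 + 2·24 + -2·-18 = 84
  a_9 = 0·84 + 2·-40 + -2·24 = -128
  a_10 = 0·-128 + 2·84 + -2·-40 = 248

0,2,-2 ; 248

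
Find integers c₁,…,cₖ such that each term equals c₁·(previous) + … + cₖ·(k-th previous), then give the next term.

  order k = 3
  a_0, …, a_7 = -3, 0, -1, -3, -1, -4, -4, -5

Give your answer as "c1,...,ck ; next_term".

0,1,1 ; -8

  a_3 = 0·-1 + 1·0 + 1·-3 = -3
  a_4 = 0·-3 + 1·-1 + 1·0 = -1
  a_5 = 0·-1 + 1·-3 + 1·-1 = -4
  a_6 = 0·-4 + 1·-1 + 1·-3 = -4
  a_7 = 0·-4 + 1·-4 + 1·-1 = -5
  a_8 = 0·-5 + 1·-4 + 1·-4 = -8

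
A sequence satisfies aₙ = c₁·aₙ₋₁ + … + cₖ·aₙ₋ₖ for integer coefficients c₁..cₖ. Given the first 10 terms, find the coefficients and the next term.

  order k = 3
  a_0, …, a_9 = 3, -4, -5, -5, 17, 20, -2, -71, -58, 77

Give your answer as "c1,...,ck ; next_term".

0,-1,-3 ; 271

  a_3 = 0·-5 + -1·-4 + -3·3 = -5
  a_4 = 0·-5 + -1·-5 + -3·-4 = 17
  a_5 = 0·17 + -1·-5 + -3·-5 = 20
  a_6 = 0·20 + -1·17 + -3·-5 = -2
  a_7 = 0·-2 + -1·20 + -3·17 = -71
  a_8 = 0·-71 + -1·-2 + -3·20 = -58
  a_9 = 0·-58 + -1·-71 + -3·-2 = 77
  a_10 = 0·77 + -1·-58 + -3·-71 = 271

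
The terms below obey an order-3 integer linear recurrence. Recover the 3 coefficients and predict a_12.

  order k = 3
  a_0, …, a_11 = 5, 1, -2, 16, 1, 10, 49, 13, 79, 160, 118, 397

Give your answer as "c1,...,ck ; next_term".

0,1,3 ; 598

  a_3 = 0·-2 + 1·1 + 3·5 = 16
  a_4 = 0·16 + 1·-2 + 3·1 = 1
  a_5 = 0·1 + 1·16 + 3·-2 = 10
  a_6 = 0·10 + 1·1 + 3·16 = 49
  a_7 = 0·49 + 1·10 + 3·1 = 13
  a_8 = 0·13 + 1·49 + 3·10 = 79
  a_9 = 0·79 + 1·13 + 3·49 = 160
  a_10 = 0·160 + 1·79 + 3·13 = 118
  a_11 = 0·118 + 1·160 + 3·79 = 397
  a_12 = 0·397 + 1·118 + 3·160 = 598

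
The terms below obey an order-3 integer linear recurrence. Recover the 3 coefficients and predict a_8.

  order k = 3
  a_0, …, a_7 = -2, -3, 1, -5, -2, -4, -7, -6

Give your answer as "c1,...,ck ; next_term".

  a_3 = 0·1 + 1·-3 + 1·-2 = -5
  a_4 = 0·-5 + 1·1 + 1·-3 = -2
  a_5 = 0·-2 + 1·-5 + 1·1 = -4
  a_6 = 0·-4 + 1·-2 + 1·-5 = -7
  a_7 = 0·-7 + 1·-4 + 1·-2 = -6
  a_8 = 0·-6 + 1·-7 + 1·-4 = -11

0,1,1 ; -11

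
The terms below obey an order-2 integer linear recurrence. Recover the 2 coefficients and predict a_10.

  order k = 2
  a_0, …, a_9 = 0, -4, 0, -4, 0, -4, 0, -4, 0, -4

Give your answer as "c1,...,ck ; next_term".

  a_2 = 0·-4 + 1·0 = 0
  a_3 = 0·0 + 1·-4 = -4
  a_4 = 0·-4 + 1·0 = 0
  a_5 = 0·0 + 1·-4 = -4
  a_6 = 0·-4 + 1·0 = 0
  a_7 = 0·0 + 1·-4 = -4
  a_8 = 0·-4 + 1·0 = 0
  a_9 = 0·0 + 1·-4 = -4
  a_10 = 0·-4 + 1·0 = 0

0,1 ; 0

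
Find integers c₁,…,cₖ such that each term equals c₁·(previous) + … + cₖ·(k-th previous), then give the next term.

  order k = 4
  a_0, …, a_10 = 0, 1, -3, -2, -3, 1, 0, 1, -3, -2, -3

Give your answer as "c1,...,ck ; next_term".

1,0,-1,1 ; 1

  a_4 = 1·-2 + 0·-3 + -1·1 + 1·0 = -3
  a_5 = 1·-3 + 0·-2 + -1·-3 + 1·1 = 1
  a_6 = 1·1 + 0·-3 + -1·-2 + 1·-3 = 0
  a_7 = 1·0 + 0·1 + -1·-3 + 1·-2 = 1
  a_8 = 1·1 + 0·0 + -1·1 + 1·-3 = -3
  a_9 = 1·-3 + 0·1 + -1·0 + 1·1 = -2
  a_10 = 1·-2 + 0·-3 + -1·1 + 1·0 = -3
  a_11 = 1·-3 + 0·-2 + -1·-3 + 1·1 = 1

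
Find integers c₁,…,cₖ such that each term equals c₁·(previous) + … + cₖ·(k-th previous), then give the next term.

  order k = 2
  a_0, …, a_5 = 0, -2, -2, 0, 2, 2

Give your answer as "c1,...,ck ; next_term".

1,-1 ; 0

  a_2 = 1·-2 + -1·0 = -2
  a_3 = 1·-2 + -1·-2 = 0
  a_4 = 1·0 + -1·-2 = 2
  a_5 = 1·2 + -1·0 = 2
  a_6 = 1·2 + -1·2 = 0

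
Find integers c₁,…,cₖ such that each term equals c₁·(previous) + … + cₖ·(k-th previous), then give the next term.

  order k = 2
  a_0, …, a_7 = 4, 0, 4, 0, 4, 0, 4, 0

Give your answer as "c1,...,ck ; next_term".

  a_2 = 0·0 + 1·4 = 4
  a_3 = 0·4 + 1·0 = 0
  a_4 = 0·0 + 1·4 = 4
  a_5 = 0·4 + 1·0 = 0
  a_6 = 0·0 + 1·4 = 4
  a_7 = 0·4 + 1·0 = 0
  a_8 = 0·0 + 1·4 = 4

0,1 ; 4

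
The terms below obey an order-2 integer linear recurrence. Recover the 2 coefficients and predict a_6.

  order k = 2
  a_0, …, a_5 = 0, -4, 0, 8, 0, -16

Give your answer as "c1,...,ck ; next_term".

0,-2 ; 0

  a_2 = 0·-4 + -2·0 = 0
  a_3 = 0·0 + -2·-4 = 8
  a_4 = 0·8 + -2·0 = 0
  a_5 = 0·0 + -2·8 = -16
  a_6 = 0·-16 + -2·0 = 0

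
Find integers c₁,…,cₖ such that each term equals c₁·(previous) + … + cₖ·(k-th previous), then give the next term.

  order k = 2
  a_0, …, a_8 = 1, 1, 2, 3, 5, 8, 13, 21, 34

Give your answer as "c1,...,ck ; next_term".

1,1 ; 55

  a_2 = 1·1 + 1·1 = 2
  a_3 = 1·2 + 1·1 = 3
  a_4 = 1·3 + 1·2 = 5
  a_5 = 1·5 + 1·3 = 8
  a_6 = 1·8 + 1·5 = 13
  a_7 = 1·13 + 1·8 = 21
  a_8 = 1·21 + 1·13 = 34
  a_9 = 1·34 + 1·21 = 55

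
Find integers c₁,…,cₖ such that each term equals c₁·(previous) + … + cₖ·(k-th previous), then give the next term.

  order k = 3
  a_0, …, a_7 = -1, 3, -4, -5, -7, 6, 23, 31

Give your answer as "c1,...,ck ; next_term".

1,-1,-2 ; -4

  a_3 = 1·-4 + -1·3 + -2·-1 = -5
  a_4 = 1·-5 + -1·-4 + -2·3 = -7
  a_5 = 1·-7 + -1·-5 + -2·-4 = 6
  a_6 = 1·6 + -1·-7 + -2·-5 = 23
  a_7 = 1·23 + -1·6 + -2·-7 = 31
  a_8 = 1·31 + -1·23 + -2·6 = -4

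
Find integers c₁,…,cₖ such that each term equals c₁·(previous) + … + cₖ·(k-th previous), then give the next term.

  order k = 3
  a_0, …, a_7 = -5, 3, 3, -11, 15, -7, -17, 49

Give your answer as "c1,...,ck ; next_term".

  a_3 = -3·3 + -4·3 + -2·-5 = -11
  a_4 = -3·-11 + -4·3 + -2·3 = 15
  a_5 = -3·15 + -4·-11 + -2·3 = -7
  a_6 = -3·-7 + -4·15 + -2·-11 = -17
  a_7 = -3·-17 + -4·-7 + -2·15 = 49
  a_8 = -3·49 + -4·-17 + -2·-7 = -65

-3,-4,-2 ; -65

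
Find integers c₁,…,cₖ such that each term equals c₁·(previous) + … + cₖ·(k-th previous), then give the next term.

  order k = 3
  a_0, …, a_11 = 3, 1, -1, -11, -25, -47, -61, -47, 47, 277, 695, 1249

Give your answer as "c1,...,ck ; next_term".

2,0,-3 ; 1667

  a_3 = 2·-1 + 0·1 + -3·3 = -11
  a_4 = 2·-11 + 0·-1 + -3·1 = -25
  a_5 = 2·-25 + 0·-11 + -3·-1 = -47
  a_6 = 2·-47 + 0·-25 + -3·-11 = -61
  a_7 = 2·-61 + 0·-47 + -3·-25 = -47
  a_8 = 2·-47 + 0·-61 + -3·-47 = 47
  a_9 = 2·47 + 0·-47 + -3·-61 = 277
  a_10 = 2·277 + 0·47 + -3·-47 = 695
  a_11 = 2·695 + 0·277 + -3·47 = 1249
  a_12 = 2·1249 + 0·695 + -3·277 = 1667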